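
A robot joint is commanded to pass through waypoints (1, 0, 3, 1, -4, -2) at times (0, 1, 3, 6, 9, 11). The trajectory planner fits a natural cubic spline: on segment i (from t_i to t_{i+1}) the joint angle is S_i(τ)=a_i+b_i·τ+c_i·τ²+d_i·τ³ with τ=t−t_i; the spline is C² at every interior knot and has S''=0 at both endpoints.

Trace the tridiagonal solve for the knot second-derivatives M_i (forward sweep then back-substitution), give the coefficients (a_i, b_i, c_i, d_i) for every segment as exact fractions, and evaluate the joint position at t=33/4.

  seg 0: a=1 b=-8599/5676 c=0 d=2923/5676
  seg 1: a=0 b=85/2838 c=2923/1892 d=-4597/11352
  seg 2: a=3 b=1916/1419 c=-837/946 d=67/946
  seg 3: a=1 b=-5807/2838 c=-117/473 d=1061/8514
  seg 4: a=-4 b=-235/1419 c=827/946 d=-827/5676
S(33/4) = -208067/60544

Δ: Δ0=-1, Δ1=3/2, Δ2=-2/3, Δ3=-5/3, Δ4=1
row 1: diag=6, rhs=15; c'=1/3, d'=5/2
row 2: denom=10−2·1/3=28/3; d'=(-13−2·5/2)/(28/3)=-27/14
row 3: denom=12−3·9/28=309/28; d'=(-6−3·-27/14)/(309/28)=-2/103
row 4: denom=10−3·28/103=946/103; d'=(16−3·-2/103)/(946/103)=827/473
back: M4=827/473
back: M3=-2/103−28/103·827/473=-234/473
back: M2=-27/14−9/28·-234/473=-837/473
back: M1=5/2−1/3·-837/473=2923/946
M: M0=0, M1=2923/946, M2=-837/473, M3=-234/473, M4=827/473, M5=0
seg 0: a=1, c=M0/2=0, d=(M1−M0)/(6·1)=2923/5676, b=Δ0−h0·(2M0+M1)/6=-8599/5676
seg 1: a=0, c=M1/2=2923/1892, d=(M2−M1)/(6·2)=-4597/11352, b=Δ1−h1·(2M1+M2)/6=85/2838
seg 2: a=3, c=M2/2=-837/946, d=(M3−M2)/(6·3)=67/946, b=Δ2−h2·(2M2+M3)/6=1916/1419
seg 3: a=1, c=M3/2=-117/473, d=(M4−M3)/(6·3)=1061/8514, b=Δ3−h3·(2M3+M4)/6=-5807/2838
seg 4: a=-4, c=M4/2=827/946, d=(M5−M4)/(6·2)=-827/5676, b=Δ4−h4·(2M4+M5)/6=-235/1419
t_q=33/4 → seg 3, τ=9/4; S=1+-5807/2838·τ+-117/473·τ²+1061/8514·τ³=-208067/60544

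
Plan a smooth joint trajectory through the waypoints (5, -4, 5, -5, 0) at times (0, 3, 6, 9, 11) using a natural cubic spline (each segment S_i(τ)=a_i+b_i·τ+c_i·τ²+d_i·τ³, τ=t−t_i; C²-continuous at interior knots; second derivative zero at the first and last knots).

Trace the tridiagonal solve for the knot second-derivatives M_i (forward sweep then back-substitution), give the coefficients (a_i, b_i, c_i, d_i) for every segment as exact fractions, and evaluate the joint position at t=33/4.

Δ: Δ0=-3, Δ1=3, Δ2=-10/3, Δ3=5/2
row 1: diag=12, rhs=36; c'=1/4, d'=3
row 2: denom=12−3·1/4=45/4; d'=(-38−3·3)/(45/4)=-188/45
row 3: denom=10−3·4/15=46/5; d'=(35−3·-188/45)/(46/5)=31/6
back: M3=31/6
back: M2=-188/45−4/15·31/6=-50/9
back: M1=3−1/4·-50/9=79/18
M: M0=0, M1=79/18, M2=-50/9, M3=31/6, M4=0
seg 0: a=5, c=M0/2=0, d=(M1−M0)/(6·3)=79/324, b=Δ0−h0·(2M0+M1)/6=-187/36
seg 1: a=-4, c=M1/2=79/36, d=(M2−M1)/(6·3)=-179/324, b=Δ1−h1·(2M1+M2)/6=25/18
seg 2: a=5, c=M2/2=-25/9, d=(M3−M2)/(6·3)=193/324, b=Δ2−h2·(2M2+M3)/6=-13/36
seg 3: a=-5, c=M3/2=31/12, d=(M4−M3)/(6·2)=-31/72, b=Δ3−h3·(2M3+M4)/6=-17/18
t_q=33/4 → seg 2, τ=9/4; S=5+-13/36·τ+-25/9·τ²+193/324·τ³=-791/256

  seg 0: a=5 b=-187/36 c=0 d=79/324
  seg 1: a=-4 b=25/18 c=79/36 d=-179/324
  seg 2: a=5 b=-13/36 c=-25/9 d=193/324
  seg 3: a=-5 b=-17/18 c=31/12 d=-31/72
S(33/4) = -791/256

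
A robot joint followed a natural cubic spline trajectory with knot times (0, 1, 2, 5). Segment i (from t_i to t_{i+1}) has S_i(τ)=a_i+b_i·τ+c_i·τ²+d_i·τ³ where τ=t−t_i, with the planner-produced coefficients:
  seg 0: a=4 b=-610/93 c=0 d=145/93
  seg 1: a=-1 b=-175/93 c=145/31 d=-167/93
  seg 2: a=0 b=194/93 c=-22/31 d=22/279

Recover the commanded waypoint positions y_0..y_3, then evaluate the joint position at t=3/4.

y_0=4 y_1=-1 y_2=0 y_3=2
S(3/4) = -519/1984

y_0 = S_0(0) = a_0 = 4
y_1 = S_1(0) = a_1 = -1
y_2 = S_2(0) = a_2 = 0
y_3 = S_2(3) = 2
t_q=3/4 is in segment 0 (τ=3/4); S_0(τ)=-519/1984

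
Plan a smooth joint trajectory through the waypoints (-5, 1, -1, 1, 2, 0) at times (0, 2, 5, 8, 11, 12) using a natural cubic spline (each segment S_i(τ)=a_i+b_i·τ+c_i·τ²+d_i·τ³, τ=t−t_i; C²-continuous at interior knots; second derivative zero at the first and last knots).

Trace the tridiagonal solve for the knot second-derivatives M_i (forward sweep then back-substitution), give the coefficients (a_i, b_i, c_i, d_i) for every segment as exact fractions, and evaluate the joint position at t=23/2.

Δ: Δ0=3, Δ1=-2/3, Δ2=2/3, Δ3=1/3, Δ4=-2
row 1: diag=10, rhs=-22; c'=3/10, d'=-11/5
row 2: denom=12−3·3/10=111/10; d'=(8−3·-11/5)/(111/10)=146/111
row 3: denom=12−3·10/37=414/37; d'=(-2−3·146/111)/(414/37)=-110/207
row 4: denom=8−3·37/138=331/46; d'=(-14−3·-110/207)/(331/46)=-1712/993
back: M4=-1712/993
back: M3=-110/207−37/138·-1712/993=-206/2979
back: M2=146/111−10/37·-206/2979=3974/2979
back: M1=-11/5−3/10·3974/2979=-2582/993
M: M0=0, M1=-2582/993, M2=3974/2979, M3=-206/2979, M4=-1712/993, M5=0
seg 0: a=-5, c=M0/2=0, d=(M1−M0)/(6·2)=-1291/5958, b=Δ0−h0·(2M0+M1)/6=11519/2979
seg 1: a=1, c=M1/2=-1291/993, d=(M2−M1)/(6·3)=5860/26811, b=Δ1−h1·(2M1+M2)/6=3773/2979
seg 2: a=-1, c=M2/2=1987/2979, d=(M3−M2)/(6·3)=-2090/26811, b=Δ2−h2·(2M2+M3)/6=-1885/2979
seg 3: a=1, c=M3/2=-103/2979, d=(M4−M3)/(6·3)=-2465/26811, b=Δ3−h3·(2M3+M4)/6=3767/2979
seg 4: a=2, c=M4/2=-856/993, d=(M5−M4)/(6·1)=856/2979, b=Δ4−h4·(2M4+M5)/6=-4246/2979
t_q=23/2 → seg 4, τ=1/2; S=2+-4246/2979·τ+-856/993·τ²+856/2979·τ³=1100/993

  seg 0: a=-5 b=11519/2979 c=0 d=-1291/5958
  seg 1: a=1 b=3773/2979 c=-1291/993 d=5860/26811
  seg 2: a=-1 b=-1885/2979 c=1987/2979 d=-2090/26811
  seg 3: a=1 b=3767/2979 c=-103/2979 d=-2465/26811
  seg 4: a=2 b=-4246/2979 c=-856/993 d=856/2979
S(23/2) = 1100/993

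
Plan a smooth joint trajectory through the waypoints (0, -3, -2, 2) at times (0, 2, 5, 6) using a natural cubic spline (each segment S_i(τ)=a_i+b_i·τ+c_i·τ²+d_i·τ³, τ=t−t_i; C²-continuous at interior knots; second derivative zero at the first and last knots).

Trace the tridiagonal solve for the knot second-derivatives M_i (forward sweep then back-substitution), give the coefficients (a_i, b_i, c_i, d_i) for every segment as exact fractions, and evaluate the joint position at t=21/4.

  seg 0: a=0 b=-683/426 c=0 d=11/426
  seg 1: a=-3 b=-551/426 c=11/71 d=55/426
  seg 2: a=-2 b=665/213 c=187/142 d=-187/426
S(21/4) = -10397/9088

Δ: Δ0=-3/2, Δ1=1/3, Δ2=4
row 1: diag=10, rhs=11; c'=3/10, d'=11/10
row 2: denom=8−3·3/10=71/10; d'=(22−3·11/10)/(71/10)=187/71
back: M2=187/71
back: M1=11/10−3/10·187/71=22/71
M: M0=0, M1=22/71, M2=187/71, M3=0
seg 0: a=0, c=M0/2=0, d=(M1−M0)/(6·2)=11/426, b=Δ0−h0·(2M0+M1)/6=-683/426
seg 1: a=-3, c=M1/2=11/71, d=(M2−M1)/(6·3)=55/426, b=Δ1−h1·(2M1+M2)/6=-551/426
seg 2: a=-2, c=M2/2=187/142, d=(M3−M2)/(6·1)=-187/426, b=Δ2−h2·(2M2+M3)/6=665/213
t_q=21/4 → seg 2, τ=1/4; S=-2+665/213·τ+187/142·τ²+-187/426·τ³=-10397/9088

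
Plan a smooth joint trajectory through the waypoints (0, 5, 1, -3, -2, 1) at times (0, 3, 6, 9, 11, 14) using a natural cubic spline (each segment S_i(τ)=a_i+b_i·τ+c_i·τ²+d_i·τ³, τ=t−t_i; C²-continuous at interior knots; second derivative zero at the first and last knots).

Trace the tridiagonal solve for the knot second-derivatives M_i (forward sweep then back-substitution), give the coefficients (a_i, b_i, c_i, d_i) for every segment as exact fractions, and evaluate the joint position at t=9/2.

  seg 0: a=0 b=107/44 c=0 d=-101/1188
  seg 1: a=5 b=3/22 c=-101/132 d=109/1188
  seg 2: a=1 b=-87/44 c=2/33 d=61/1188
  seg 3: a=-3 b=-5/22 c=23/44 d=-7/88
  seg 4: a=-2 b=10/11 c=1/22 d=-1/198
S(9/2) = 1335/352

Δ: Δ0=5/3, Δ1=-4/3, Δ2=-4/3, Δ3=1/2, Δ4=1
row 1: diag=12, rhs=-18; c'=1/4, d'=-3/2
row 2: denom=12−3·1/4=45/4; d'=(0−3·-3/2)/(45/4)=2/5
row 3: denom=10−3·4/15=46/5; d'=(11−3·2/5)/(46/5)=49/46
row 4: denom=10−2·5/23=220/23; d'=(3−2·49/46)/(220/23)=1/11
back: M4=1/11
back: M3=49/46−5/23·1/11=23/22
back: M2=2/5−4/15·23/22=4/33
back: M1=-3/2−1/4·4/33=-101/66
M: M0=0, M1=-101/66, M2=4/33, M3=23/22, M4=1/11, M5=0
seg 0: a=0, c=M0/2=0, d=(M1−M0)/(6·3)=-101/1188, b=Δ0−h0·(2M0+M1)/6=107/44
seg 1: a=5, c=M1/2=-101/132, d=(M2−M1)/(6·3)=109/1188, b=Δ1−h1·(2M1+M2)/6=3/22
seg 2: a=1, c=M2/2=2/33, d=(M3−M2)/(6·3)=61/1188, b=Δ2−h2·(2M2+M3)/6=-87/44
seg 3: a=-3, c=M3/2=23/44, d=(M4−M3)/(6·2)=-7/88, b=Δ3−h3·(2M3+M4)/6=-5/22
seg 4: a=-2, c=M4/2=1/22, d=(M5−M4)/(6·3)=-1/198, b=Δ4−h4·(2M4+M5)/6=10/11
t_q=9/2 → seg 1, τ=3/2; S=5+3/22·τ+-101/132·τ²+109/1188·τ³=1335/352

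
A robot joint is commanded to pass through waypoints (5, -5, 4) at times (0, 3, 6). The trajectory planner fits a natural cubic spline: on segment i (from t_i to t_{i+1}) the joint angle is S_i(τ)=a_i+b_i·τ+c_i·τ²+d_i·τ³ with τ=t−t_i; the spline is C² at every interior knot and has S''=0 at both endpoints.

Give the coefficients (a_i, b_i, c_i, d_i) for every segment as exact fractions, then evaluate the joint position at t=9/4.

  seg 0: a=5 b=-59/12 c=0 d=19/108
  seg 1: a=-5 b=-1/6 c=19/12 d=-19/108
S(9/4) = -1039/256

Δ: Δ0=-10/3, Δ1=3
row 1: diag=12, rhs=38; c'=1/4, d'=19/6
back: M1=19/6
M: M0=0, M1=19/6, M2=0
seg 0: a=5, c=M0/2=0, d=(M1−M0)/(6·3)=19/108, b=Δ0−h0·(2M0+M1)/6=-59/12
seg 1: a=-5, c=M1/2=19/12, d=(M2−M1)/(6·3)=-19/108, b=Δ1−h1·(2M1+M2)/6=-1/6
t_q=9/4 → seg 0, τ=9/4; S=5+-59/12·τ+0·τ²+19/108·τ³=-1039/256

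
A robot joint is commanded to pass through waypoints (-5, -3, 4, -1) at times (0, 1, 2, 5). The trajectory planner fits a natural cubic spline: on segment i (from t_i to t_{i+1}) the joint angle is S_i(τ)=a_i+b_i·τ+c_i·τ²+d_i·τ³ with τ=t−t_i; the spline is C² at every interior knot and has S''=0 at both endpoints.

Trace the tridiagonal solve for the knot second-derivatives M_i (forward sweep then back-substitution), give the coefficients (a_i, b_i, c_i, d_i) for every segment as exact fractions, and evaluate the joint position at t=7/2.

Δ: Δ0=2, Δ1=7, Δ2=-5/3
row 1: diag=4, rhs=30; c'=1/4, d'=15/2
row 2: denom=8−1·1/4=31/4; d'=(-52−1·15/2)/(31/4)=-238/31
back: M2=-238/31
back: M1=15/2−1/4·-238/31=292/31
M: M0=0, M1=292/31, M2=-238/31, M3=0
seg 0: a=-5, c=M0/2=0, d=(M1−M0)/(6·1)=146/93, b=Δ0−h0·(2M0+M1)/6=40/93
seg 1: a=-3, c=M1/2=146/31, d=(M2−M1)/(6·1)=-265/93, b=Δ1−h1·(2M1+M2)/6=478/93
seg 2: a=4, c=M2/2=-119/31, d=(M3−M2)/(6·3)=119/279, b=Δ2−h2·(2M2+M3)/6=559/93
t_q=7/2 → seg 2, τ=3/2; S=4+559/93·τ+-119/31·τ²+119/279·τ³=1443/248

  seg 0: a=-5 b=40/93 c=0 d=146/93
  seg 1: a=-3 b=478/93 c=146/31 d=-265/93
  seg 2: a=4 b=559/93 c=-119/31 d=119/279
S(7/2) = 1443/248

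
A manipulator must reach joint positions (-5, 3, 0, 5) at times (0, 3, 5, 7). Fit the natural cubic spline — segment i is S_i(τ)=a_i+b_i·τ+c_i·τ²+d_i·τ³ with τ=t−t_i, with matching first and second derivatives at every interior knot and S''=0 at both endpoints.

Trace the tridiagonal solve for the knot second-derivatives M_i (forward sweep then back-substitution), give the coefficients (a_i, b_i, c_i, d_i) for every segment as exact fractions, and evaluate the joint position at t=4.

Δ: Δ0=8/3, Δ1=-3/2, Δ2=5/2
row 1: diag=10, rhs=-25; c'=1/5, d'=-5/2
row 2: denom=8−2·1/5=38/5; d'=(24−2·-5/2)/(38/5)=145/38
back: M2=145/38
back: M1=-5/2−1/5·145/38=-62/19
M: M0=0, M1=-62/19, M2=145/38, M3=0
seg 0: a=-5, c=M0/2=0, d=(M1−M0)/(6·3)=-31/171, b=Δ0−h0·(2M0+M1)/6=245/57
seg 1: a=3, c=M1/2=-31/19, d=(M2−M1)/(6·2)=269/456, b=Δ1−h1·(2M1+M2)/6=-34/57
seg 2: a=0, c=M2/2=145/76, d=(M3−M2)/(6·2)=-145/456, b=Δ2−h2·(2M2+M3)/6=-5/114
t_q=4 → seg 1, τ=1; S=3+-34/57·τ+-31/19·τ²+269/456·τ³=207/152

  seg 0: a=-5 b=245/57 c=0 d=-31/171
  seg 1: a=3 b=-34/57 c=-31/19 d=269/456
  seg 2: a=0 b=-5/114 c=145/76 d=-145/456
S(4) = 207/152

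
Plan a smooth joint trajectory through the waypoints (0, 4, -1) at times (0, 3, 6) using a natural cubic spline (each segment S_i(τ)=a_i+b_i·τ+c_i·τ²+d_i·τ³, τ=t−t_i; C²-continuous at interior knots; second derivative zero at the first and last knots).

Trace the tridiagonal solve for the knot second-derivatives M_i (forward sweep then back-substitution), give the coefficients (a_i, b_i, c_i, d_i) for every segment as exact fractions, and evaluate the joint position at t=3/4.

Δ: Δ0=4/3, Δ1=-5/3
row 1: diag=12, rhs=-18; c'=1/4, d'=-3/2
back: M1=-3/2
M: M0=0, M1=-3/2, M2=0
seg 0: a=0, c=M0/2=0, d=(M1−M0)/(6·3)=-1/12, b=Δ0−h0·(2M0+M1)/6=25/12
seg 1: a=4, c=M1/2=-3/4, d=(M2−M1)/(6·3)=1/12, b=Δ1−h1·(2M1+M2)/6=-1/6
t_q=3/4 → seg 0, τ=3/4; S=0+25/12·τ+0·τ²+-1/12·τ³=391/256

  seg 0: a=0 b=25/12 c=0 d=-1/12
  seg 1: a=4 b=-1/6 c=-3/4 d=1/12
S(3/4) = 391/256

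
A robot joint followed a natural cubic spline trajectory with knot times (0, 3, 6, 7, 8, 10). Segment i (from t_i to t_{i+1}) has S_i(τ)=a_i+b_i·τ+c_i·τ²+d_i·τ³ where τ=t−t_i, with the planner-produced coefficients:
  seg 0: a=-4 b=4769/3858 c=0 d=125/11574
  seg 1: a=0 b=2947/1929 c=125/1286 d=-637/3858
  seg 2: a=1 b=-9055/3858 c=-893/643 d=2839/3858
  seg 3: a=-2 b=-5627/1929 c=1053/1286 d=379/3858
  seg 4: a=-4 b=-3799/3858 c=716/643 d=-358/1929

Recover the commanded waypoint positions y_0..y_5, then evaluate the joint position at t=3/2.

y_0=-4 y_1=0 y_2=1 y_3=-2 y_4=-4 y_5=-3
S(3/2) = -21701/10288

y_0 = S_0(0) = a_0 = -4
y_1 = S_1(0) = a_1 = 0
y_2 = S_2(0) = a_2 = 1
y_3 = S_3(0) = a_3 = -2
y_4 = S_4(0) = a_4 = -4
y_5 = S_4(2) = -3
t_q=3/2 is in segment 0 (τ=3/2); S_0(τ)=-21701/10288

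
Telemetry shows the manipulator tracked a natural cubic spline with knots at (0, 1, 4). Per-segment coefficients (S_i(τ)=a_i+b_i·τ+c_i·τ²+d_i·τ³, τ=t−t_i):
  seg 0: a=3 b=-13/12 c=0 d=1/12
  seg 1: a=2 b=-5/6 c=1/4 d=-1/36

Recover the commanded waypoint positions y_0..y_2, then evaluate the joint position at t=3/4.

y_0=3 y_1=2 y_2=1
S(3/4) = 569/256

y_0 = S_0(0) = a_0 = 3
y_1 = S_1(0) = a_1 = 2
y_2 = S_1(3) = 1
t_q=3/4 is in segment 0 (τ=3/4); S_0(τ)=569/256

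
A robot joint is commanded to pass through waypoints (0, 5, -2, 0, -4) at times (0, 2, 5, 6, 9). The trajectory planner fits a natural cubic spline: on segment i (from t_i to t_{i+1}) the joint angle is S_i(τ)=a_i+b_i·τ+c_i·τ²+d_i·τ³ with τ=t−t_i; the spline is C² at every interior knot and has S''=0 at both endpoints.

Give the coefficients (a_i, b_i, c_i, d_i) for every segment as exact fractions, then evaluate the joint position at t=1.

Δ: Δ0=5/2, Δ1=-7/3, Δ2=2, Δ3=-4/3
row 1: diag=10, rhs=-29; c'=3/10, d'=-29/10
row 2: denom=8−3·3/10=71/10; d'=(26−3·-29/10)/(71/10)=347/71
row 3: denom=8−1·10/71=558/71; d'=(-20−1·347/71)/(558/71)=-19/6
back: M3=-19/6
back: M2=347/71−10/71·-19/6=16/3
back: M1=-29/10−3/10·16/3=-9/2
M: M0=0, M1=-9/2, M2=16/3, M3=-19/6, M4=0
seg 0: a=0, c=M0/2=0, d=(M1−M0)/(6·2)=-3/8, b=Δ0−h0·(2M0+M1)/6=4
seg 1: a=5, c=M1/2=-9/4, d=(M2−M1)/(6·3)=59/108, b=Δ1−h1·(2M1+M2)/6=-1/2
seg 2: a=-2, c=M2/2=8/3, d=(M3−M2)/(6·1)=-17/12, b=Δ2−h2·(2M2+M3)/6=3/4
seg 3: a=0, c=M3/2=-19/12, d=(M4−M3)/(6·3)=19/108, b=Δ3−h3·(2M3+M4)/6=11/6
t_q=1 → seg 0, τ=1; S=0+4·τ+0·τ²+-3/8·τ³=29/8

  seg 0: a=0 b=4 c=0 d=-3/8
  seg 1: a=5 b=-1/2 c=-9/4 d=59/108
  seg 2: a=-2 b=3/4 c=8/3 d=-17/12
  seg 3: a=0 b=11/6 c=-19/12 d=19/108
S(1) = 29/8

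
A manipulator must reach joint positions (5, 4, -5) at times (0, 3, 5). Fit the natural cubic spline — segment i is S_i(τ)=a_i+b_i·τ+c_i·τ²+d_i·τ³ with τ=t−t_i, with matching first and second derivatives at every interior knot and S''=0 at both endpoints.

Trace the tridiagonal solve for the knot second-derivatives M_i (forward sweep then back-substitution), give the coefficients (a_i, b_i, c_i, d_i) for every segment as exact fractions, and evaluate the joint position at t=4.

Δ: Δ0=-1/3, Δ1=-9/2
row 1: diag=10, rhs=-25; c'=1/5, d'=-5/2
back: M1=-5/2
M: M0=0, M1=-5/2, M2=0
seg 0: a=5, c=M0/2=0, d=(M1−M0)/(6·3)=-5/36, b=Δ0−h0·(2M0+M1)/6=11/12
seg 1: a=4, c=M1/2=-5/4, d=(M2−M1)/(6·2)=5/24, b=Δ1−h1·(2M1+M2)/6=-17/6
t_q=4 → seg 1, τ=1; S=4+-17/6·τ+-5/4·τ²+5/24·τ³=1/8

  seg 0: a=5 b=11/12 c=0 d=-5/36
  seg 1: a=4 b=-17/6 c=-5/4 d=5/24
S(4) = 1/8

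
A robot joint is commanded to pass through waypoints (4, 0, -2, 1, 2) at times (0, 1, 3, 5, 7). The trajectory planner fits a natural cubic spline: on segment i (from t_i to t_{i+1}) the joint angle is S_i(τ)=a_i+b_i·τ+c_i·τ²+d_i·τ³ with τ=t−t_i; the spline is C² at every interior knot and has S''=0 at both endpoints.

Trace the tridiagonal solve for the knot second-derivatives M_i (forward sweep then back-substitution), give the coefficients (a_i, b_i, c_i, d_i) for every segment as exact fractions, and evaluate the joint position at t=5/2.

  seg 0: a=4 b=-181/41 c=0 d=17/41
  seg 1: a=0 b=-130/41 c=51/41 d=-13/164
  seg 2: a=-2 b=35/41 c=63/82 d=-73/328
  seg 3: a=1 b=103/82 c=-93/164 d=31/328
S(5/2) = -2919/1312

Δ: Δ0=-4, Δ1=-1, Δ2=3/2, Δ3=1/2
row 1: diag=6, rhs=18; c'=1/3, d'=3
row 2: denom=8−2·1/3=22/3; d'=(15−2·3)/(22/3)=27/22
row 3: denom=8−2·3/11=82/11; d'=(-6−2·27/22)/(82/11)=-93/82
back: M3=-93/82
back: M2=27/22−3/11·-93/82=63/41
back: M1=3−1/3·63/41=102/41
M: M0=0, M1=102/41, M2=63/41, M3=-93/82, M4=0
seg 0: a=4, c=M0/2=0, d=(M1−M0)/(6·1)=17/41, b=Δ0−h0·(2M0+M1)/6=-181/41
seg 1: a=0, c=M1/2=51/41, d=(M2−M1)/(6·2)=-13/164, b=Δ1−h1·(2M1+M2)/6=-130/41
seg 2: a=-2, c=M2/2=63/82, d=(M3−M2)/(6·2)=-73/328, b=Δ2−h2·(2M2+M3)/6=35/41
seg 3: a=1, c=M3/2=-93/164, d=(M4−M3)/(6·2)=31/328, b=Δ3−h3·(2M3+M4)/6=103/82
t_q=5/2 → seg 1, τ=3/2; S=0+-130/41·τ+51/41·τ²+-13/164·τ³=-2919/1312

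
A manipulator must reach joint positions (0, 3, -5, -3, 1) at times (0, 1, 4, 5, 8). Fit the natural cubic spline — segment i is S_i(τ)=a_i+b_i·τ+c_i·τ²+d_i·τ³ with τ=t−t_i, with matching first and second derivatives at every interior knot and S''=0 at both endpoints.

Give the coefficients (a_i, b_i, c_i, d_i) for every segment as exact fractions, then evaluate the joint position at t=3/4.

Δ: Δ0=3, Δ1=-8/3, Δ2=2, Δ3=4/3
row 1: diag=8, rhs=-34; c'=3/8, d'=-17/4
row 2: denom=8−3·3/8=55/8; d'=(28−3·-17/4)/(55/8)=326/55
row 3: denom=8−1·8/55=432/55; d'=(-4−1·326/55)/(432/55)=-91/72
back: M3=-91/72
back: M2=326/55−8/55·-91/72=55/9
back: M1=-17/4−3/8·55/9=-157/24
M: M0=0, M1=-157/24, M2=55/9, M3=-91/72, M4=0
seg 0: a=0, c=M0/2=0, d=(M1−M0)/(6·1)=-157/144, b=Δ0−h0·(2M0+M1)/6=589/144
seg 1: a=3, c=M1/2=-157/48, d=(M2−M1)/(6·3)=911/1296, b=Δ1−h1·(2M1+M2)/6=59/72
seg 2: a=-5, c=M2/2=55/18, d=(M3−M2)/(6·1)=-59/48, b=Δ2−h2·(2M2+M3)/6=25/144
seg 3: a=-3, c=M3/2=-91/144, d=(M4−M3)/(6·3)=91/1296, b=Δ3−h3·(2M3+M4)/6=187/72
t_q=3/4 → seg 0, τ=3/4; S=0+589/144·τ+0·τ²+-157/144·τ³=8011/3072

  seg 0: a=0 b=589/144 c=0 d=-157/144
  seg 1: a=3 b=59/72 c=-157/48 d=911/1296
  seg 2: a=-5 b=25/144 c=55/18 d=-59/48
  seg 3: a=-3 b=187/72 c=-91/144 d=91/1296
S(3/4) = 8011/3072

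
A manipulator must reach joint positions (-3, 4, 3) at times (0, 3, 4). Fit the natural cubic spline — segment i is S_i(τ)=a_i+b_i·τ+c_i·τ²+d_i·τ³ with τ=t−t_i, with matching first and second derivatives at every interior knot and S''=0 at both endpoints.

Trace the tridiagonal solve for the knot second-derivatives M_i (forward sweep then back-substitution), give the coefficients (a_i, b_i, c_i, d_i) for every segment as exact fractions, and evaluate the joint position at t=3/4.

Δ: Δ0=7/3, Δ1=-1
row 1: diag=8, rhs=-20; c'=1/8, d'=-5/2
back: M1=-5/2
M: M0=0, M1=-5/2, M2=0
seg 0: a=-3, c=M0/2=0, d=(M1−M0)/(6·3)=-5/36, b=Δ0−h0·(2M0+M1)/6=43/12
seg 1: a=4, c=M1/2=-5/4, d=(M2−M1)/(6·1)=5/12, b=Δ1−h1·(2M1+M2)/6=-1/6
t_q=3/4 → seg 0, τ=3/4; S=-3+43/12·τ+0·τ²+-5/36·τ³=-95/256

  seg 0: a=-3 b=43/12 c=0 d=-5/36
  seg 1: a=4 b=-1/6 c=-5/4 d=5/12
S(3/4) = -95/256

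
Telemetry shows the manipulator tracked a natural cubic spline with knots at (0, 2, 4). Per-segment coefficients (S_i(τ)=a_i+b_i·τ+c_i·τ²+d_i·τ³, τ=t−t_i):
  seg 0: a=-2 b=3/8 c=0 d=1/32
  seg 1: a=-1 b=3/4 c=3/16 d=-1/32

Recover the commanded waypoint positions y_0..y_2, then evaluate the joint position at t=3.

y_0 = S_0(0) = a_0 = -2
y_1 = S_1(0) = a_1 = -1
y_2 = S_1(2) = 1
t_q=3 is in segment 1 (τ=1); S_1(τ)=-3/32

y_0=-2 y_1=-1 y_2=1
S(3) = -3/32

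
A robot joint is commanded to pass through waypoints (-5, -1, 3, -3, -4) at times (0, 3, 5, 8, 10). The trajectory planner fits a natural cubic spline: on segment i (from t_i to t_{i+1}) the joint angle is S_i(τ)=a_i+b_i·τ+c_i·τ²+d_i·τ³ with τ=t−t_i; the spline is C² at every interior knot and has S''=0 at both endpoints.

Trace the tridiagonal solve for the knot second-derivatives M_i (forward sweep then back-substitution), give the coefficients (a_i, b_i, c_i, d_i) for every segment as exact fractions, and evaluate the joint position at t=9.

  seg 0: a=-5 b=237/290 c=0 d=449/7830
  seg 1: a=-1 b=343/145 c=449/870 d=-152/435
  seg 2: a=3 b=103/435 c=-275/174 d=2179/7830
  seg 3: a=-3 b=-1507/870 c=134/145 d=-67/435
S(9) = -1149/290

Δ: Δ0=4/3, Δ1=2, Δ2=-2, Δ3=-1/2
row 1: diag=10, rhs=4; c'=1/5, d'=2/5
row 2: denom=10−2·1/5=48/5; d'=(-24−2·2/5)/(48/5)=-31/12
row 3: denom=10−3·5/16=145/16; d'=(9−3·-31/12)/(145/16)=268/145
back: M3=268/145
back: M2=-31/12−5/16·268/145=-275/87
back: M1=2/5−1/5·-275/87=449/435
M: M0=0, M1=449/435, M2=-275/87, M3=268/145, M4=0
seg 0: a=-5, c=M0/2=0, d=(M1−M0)/(6·3)=449/7830, b=Δ0−h0·(2M0+M1)/6=237/290
seg 1: a=-1, c=M1/2=449/870, d=(M2−M1)/(6·2)=-152/435, b=Δ1−h1·(2M1+M2)/6=343/145
seg 2: a=3, c=M2/2=-275/174, d=(M3−M2)/(6·3)=2179/7830, b=Δ2−h2·(2M2+M3)/6=103/435
seg 3: a=-3, c=M3/2=134/145, d=(M4−M3)/(6·2)=-67/435, b=Δ3−h3·(2M3+M4)/6=-1507/870
t_q=9 → seg 3, τ=1; S=-3+-1507/870·τ+134/145·τ²+-67/435·τ³=-1149/290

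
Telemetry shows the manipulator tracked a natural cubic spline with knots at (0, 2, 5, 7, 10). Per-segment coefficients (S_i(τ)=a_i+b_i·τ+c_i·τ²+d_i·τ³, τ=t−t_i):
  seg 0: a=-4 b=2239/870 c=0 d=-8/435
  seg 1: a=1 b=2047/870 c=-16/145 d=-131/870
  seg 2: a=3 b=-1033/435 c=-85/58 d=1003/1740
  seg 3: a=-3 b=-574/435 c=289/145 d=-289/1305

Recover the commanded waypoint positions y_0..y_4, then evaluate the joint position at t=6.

y_0=-4 y_1=1 y_2=3 y_3=-3 y_4=5
S(6) = -153/580

y_0 = S_0(0) = a_0 = -4
y_1 = S_1(0) = a_1 = 1
y_2 = S_2(0) = a_2 = 3
y_3 = S_3(0) = a_3 = -3
y_4 = S_3(3) = 5
t_q=6 is in segment 2 (τ=1); S_2(τ)=-153/580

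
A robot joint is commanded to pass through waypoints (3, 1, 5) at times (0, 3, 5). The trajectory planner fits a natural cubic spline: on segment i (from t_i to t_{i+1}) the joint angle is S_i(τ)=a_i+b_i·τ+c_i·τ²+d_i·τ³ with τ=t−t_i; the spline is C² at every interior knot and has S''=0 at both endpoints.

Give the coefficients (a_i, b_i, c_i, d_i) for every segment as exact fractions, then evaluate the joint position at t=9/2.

  seg 0: a=3 b=-22/15 c=0 d=4/45
  seg 1: a=1 b=14/15 c=4/5 d=-2/15
S(9/2) = 15/4

Δ: Δ0=-2/3, Δ1=2
row 1: diag=10, rhs=16; c'=1/5, d'=8/5
back: M1=8/5
M: M0=0, M1=8/5, M2=0
seg 0: a=3, c=M0/2=0, d=(M1−M0)/(6·3)=4/45, b=Δ0−h0·(2M0+M1)/6=-22/15
seg 1: a=1, c=M1/2=4/5, d=(M2−M1)/(6·2)=-2/15, b=Δ1−h1·(2M1+M2)/6=14/15
t_q=9/2 → seg 1, τ=3/2; S=1+14/15·τ+4/5·τ²+-2/15·τ³=15/4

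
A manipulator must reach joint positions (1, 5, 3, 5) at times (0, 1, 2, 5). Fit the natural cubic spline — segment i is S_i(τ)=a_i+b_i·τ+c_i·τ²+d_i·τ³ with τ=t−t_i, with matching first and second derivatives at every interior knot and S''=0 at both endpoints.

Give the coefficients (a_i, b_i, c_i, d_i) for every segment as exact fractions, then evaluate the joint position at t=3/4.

  seg 0: a=1 b=524/93 c=0 d=-152/93
  seg 1: a=5 b=68/93 c=-152/31 d=202/93
  seg 2: a=3 b=-238/93 c=50/31 d=-50/279
S(3/4) = 1125/248

Δ: Δ0=4, Δ1=-2, Δ2=2/3
row 1: diag=4, rhs=-36; c'=1/4, d'=-9
row 2: denom=8−1·1/4=31/4; d'=(16−1·-9)/(31/4)=100/31
back: M2=100/31
back: M1=-9−1/4·100/31=-304/31
M: M0=0, M1=-304/31, M2=100/31, M3=0
seg 0: a=1, c=M0/2=0, d=(M1−M0)/(6·1)=-152/93, b=Δ0−h0·(2M0+M1)/6=524/93
seg 1: a=5, c=M1/2=-152/31, d=(M2−M1)/(6·1)=202/93, b=Δ1−h1·(2M1+M2)/6=68/93
seg 2: a=3, c=M2/2=50/31, d=(M3−M2)/(6·3)=-50/279, b=Δ2−h2·(2M2+M3)/6=-238/93
t_q=3/4 → seg 0, τ=3/4; S=1+524/93·τ+0·τ²+-152/93·τ³=1125/248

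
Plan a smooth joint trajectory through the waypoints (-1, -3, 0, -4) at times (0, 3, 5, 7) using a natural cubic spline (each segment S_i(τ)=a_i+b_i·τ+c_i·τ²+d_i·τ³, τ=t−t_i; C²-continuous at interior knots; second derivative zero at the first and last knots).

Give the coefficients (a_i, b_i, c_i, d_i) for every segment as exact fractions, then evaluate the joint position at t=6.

  seg 0: a=-1 b=-371/228 c=0 d=73/684
  seg 1: a=-3 b=143/114 c=73/76 d=-191/456
  seg 2: a=0 b=4/57 c=-59/38 d=59/228
S(6) = -93/76

Δ: Δ0=-2/3, Δ1=3/2, Δ2=-2
row 1: diag=10, rhs=13; c'=1/5, d'=13/10
row 2: denom=8−2·1/5=38/5; d'=(-21−2·13/10)/(38/5)=-59/19
back: M2=-59/19
back: M1=13/10−1/5·-59/19=73/38
M: M0=0, M1=73/38, M2=-59/19, M3=0
seg 0: a=-1, c=M0/2=0, d=(M1−M0)/(6·3)=73/684, b=Δ0−h0·(2M0+M1)/6=-371/228
seg 1: a=-3, c=M1/2=73/76, d=(M2−M1)/(6·2)=-191/456, b=Δ1−h1·(2M1+M2)/6=143/114
seg 2: a=0, c=M2/2=-59/38, d=(M3−M2)/(6·2)=59/228, b=Δ2−h2·(2M2+M3)/6=4/57
t_q=6 → seg 2, τ=1; S=0+4/57·τ+-59/38·τ²+59/228·τ³=-93/76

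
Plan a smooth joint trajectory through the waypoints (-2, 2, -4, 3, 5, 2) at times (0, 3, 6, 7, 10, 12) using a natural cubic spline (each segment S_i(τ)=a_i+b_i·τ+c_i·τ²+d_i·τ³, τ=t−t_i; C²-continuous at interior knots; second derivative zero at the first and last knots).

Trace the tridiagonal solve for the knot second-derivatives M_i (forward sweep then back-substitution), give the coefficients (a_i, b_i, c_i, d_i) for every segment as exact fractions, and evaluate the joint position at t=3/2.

  seg 0: a=-2 b=13279/4038 c=0 d=-7895/36342
  seg 1: a=2 b=-5203/2019 c=-7895/4038 d=26015/36342
  seg 2: a=-4 b=20269/4038 c=3020/673 d=-10123/4038
  seg 3: a=3 b=13070/2019 c=-4083/1346 d=4433/12114
  seg 4: a=5 b=-7457/4038 c=175/673 d=-175/4038
S(3/2) = 23685/10768

Δ: Δ0=4/3, Δ1=-2, Δ2=7, Δ3=2/3, Δ4=-3/2
row 1: diag=12, rhs=-20; c'=1/4, d'=-5/3
row 2: denom=8−3·1/4=29/4; d'=(54−3·-5/3)/(29/4)=236/29
row 3: denom=8−1·4/29=228/29; d'=(-38−1·236/29)/(228/29)=-223/38
row 4: denom=10−3·29/76=673/76; d'=(-13−3·-223/38)/(673/76)=350/673
back: M4=350/673
back: M3=-223/38−29/76·350/673=-4083/673
back: M2=236/29−4/29·-4083/673=6040/673
back: M1=-5/3−1/4·6040/673=-7895/2019
M: M0=0, M1=-7895/2019, M2=6040/673, M3=-4083/673, M4=350/673, M5=0
seg 0: a=-2, c=M0/2=0, d=(M1−M0)/(6·3)=-7895/36342, b=Δ0−h0·(2M0+M1)/6=13279/4038
seg 1: a=2, c=M1/2=-7895/4038, d=(M2−M1)/(6·3)=26015/36342, b=Δ1−h1·(2M1+M2)/6=-5203/2019
seg 2: a=-4, c=M2/2=3020/673, d=(M3−M2)/(6·1)=-10123/4038, b=Δ2−h2·(2M2+M3)/6=20269/4038
seg 3: a=3, c=M3/2=-4083/1346, d=(M4−M3)/(6·3)=4433/12114, b=Δ3−h3·(2M3+M4)/6=13070/2019
seg 4: a=5, c=M4/2=175/673, d=(M5−M4)/(6·2)=-175/4038, b=Δ4−h4·(2M4+M5)/6=-7457/4038
t_q=3/2 → seg 0, τ=3/2; S=-2+13279/4038·τ+0·τ²+-7895/36342·τ³=23685/10768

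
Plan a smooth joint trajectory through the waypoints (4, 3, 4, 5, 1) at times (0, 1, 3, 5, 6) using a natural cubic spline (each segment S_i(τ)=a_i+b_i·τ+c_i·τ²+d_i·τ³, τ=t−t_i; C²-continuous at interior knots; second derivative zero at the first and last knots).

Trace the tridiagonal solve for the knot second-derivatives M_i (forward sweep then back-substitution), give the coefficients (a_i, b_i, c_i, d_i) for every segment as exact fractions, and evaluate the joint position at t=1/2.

Δ: Δ0=-1, Δ1=1/2, Δ2=1/2, Δ3=-4
row 1: diag=6, rhs=9; c'=1/3, d'=3/2
row 2: denom=8−2·1/3=22/3; d'=(0−2·3/2)/(22/3)=-9/22
row 3: denom=6−2·3/11=60/11; d'=(-27−2·-9/22)/(60/11)=-24/5
back: M3=-24/5
back: M2=-9/22−3/11·-24/5=9/10
back: M1=3/2−1/3·9/10=6/5
M: M0=0, M1=6/5, M2=9/10, M3=-24/5, M4=0
seg 0: a=4, c=M0/2=0, d=(M1−M0)/(6·1)=1/5, b=Δ0−h0·(2M0+M1)/6=-6/5
seg 1: a=3, c=M1/2=3/5, d=(M2−M1)/(6·2)=-1/40, b=Δ1−h1·(2M1+M2)/6=-3/5
seg 2: a=4, c=M2/2=9/20, d=(M3−M2)/(6·2)=-19/40, b=Δ2−h2·(2M2+M3)/6=3/2
seg 3: a=5, c=M3/2=-12/5, d=(M4−M3)/(6·1)=4/5, b=Δ3−h3·(2M3+M4)/6=-12/5
t_q=1/2 → seg 0, τ=1/2; S=4+-6/5·τ+0·τ²+1/5·τ³=137/40

  seg 0: a=4 b=-6/5 c=0 d=1/5
  seg 1: a=3 b=-3/5 c=3/5 d=-1/40
  seg 2: a=4 b=3/2 c=9/20 d=-19/40
  seg 3: a=5 b=-12/5 c=-12/5 d=4/5
S(1/2) = 137/40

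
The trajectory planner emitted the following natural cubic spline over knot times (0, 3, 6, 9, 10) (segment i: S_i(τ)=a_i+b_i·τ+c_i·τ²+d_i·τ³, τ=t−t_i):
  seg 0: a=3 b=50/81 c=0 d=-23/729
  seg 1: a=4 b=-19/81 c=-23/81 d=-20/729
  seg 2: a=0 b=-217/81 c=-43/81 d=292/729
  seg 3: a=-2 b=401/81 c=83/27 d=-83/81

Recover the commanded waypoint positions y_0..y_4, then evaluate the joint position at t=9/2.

y_0=3 y_1=4 y_2=0 y_3=-2 y_4=5
S(9/2) = 35/12

y_0 = S_0(0) = a_0 = 3
y_1 = S_1(0) = a_1 = 4
y_2 = S_2(0) = a_2 = 0
y_3 = S_3(0) = a_3 = -2
y_4 = S_3(1) = 5
t_q=9/2 is in segment 1 (τ=3/2); S_1(τ)=35/12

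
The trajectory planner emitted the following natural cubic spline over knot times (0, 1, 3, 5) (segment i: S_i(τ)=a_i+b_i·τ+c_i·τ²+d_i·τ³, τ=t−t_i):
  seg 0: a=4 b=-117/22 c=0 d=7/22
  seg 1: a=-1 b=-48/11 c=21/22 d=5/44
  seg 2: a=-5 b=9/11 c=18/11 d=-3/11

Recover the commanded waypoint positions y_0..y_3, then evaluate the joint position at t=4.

y_0 = S_0(0) = a_0 = 4
y_1 = S_1(0) = a_1 = -1
y_2 = S_2(0) = a_2 = -5
y_3 = S_2(2) = 1
t_q=4 is in segment 2 (τ=1); S_2(τ)=-31/11

y_0=4 y_1=-1 y_2=-5 y_3=1
S(4) = -31/11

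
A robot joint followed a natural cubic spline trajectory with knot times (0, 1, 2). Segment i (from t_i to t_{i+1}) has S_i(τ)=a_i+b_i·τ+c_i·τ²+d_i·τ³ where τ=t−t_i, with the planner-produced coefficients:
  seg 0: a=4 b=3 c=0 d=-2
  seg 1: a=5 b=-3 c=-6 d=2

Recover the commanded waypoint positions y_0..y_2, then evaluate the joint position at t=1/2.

y_0=4 y_1=5 y_2=-2
S(1/2) = 21/4

y_0 = S_0(0) = a_0 = 4
y_1 = S_1(0) = a_1 = 5
y_2 = S_1(1) = -2
t_q=1/2 is in segment 0 (τ=1/2); S_0(τ)=21/4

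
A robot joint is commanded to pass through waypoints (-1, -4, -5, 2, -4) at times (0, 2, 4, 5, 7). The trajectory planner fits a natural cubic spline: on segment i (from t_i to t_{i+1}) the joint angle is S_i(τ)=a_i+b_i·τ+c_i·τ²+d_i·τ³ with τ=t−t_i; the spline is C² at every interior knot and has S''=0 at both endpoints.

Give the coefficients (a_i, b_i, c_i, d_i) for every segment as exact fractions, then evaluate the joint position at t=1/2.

  seg 0: a=-1 b=-117/128 c=0 d=-75/512
  seg 1: a=-4 b=-171/64 c=-225/256 d=503/512
  seg 2: a=-5 b=717/128 c=321/64 d=-463/128
  seg 3: a=2 b=153/32 c=-747/128 d=249/256
S(1/2) = -6043/4096

Δ: Δ0=-3/2, Δ1=-1/2, Δ2=7, Δ3=-3
row 1: diag=8, rhs=6; c'=1/4, d'=3/4
row 2: denom=6−2·1/4=11/2; d'=(45−2·3/4)/(11/2)=87/11
row 3: denom=6−1·2/11=64/11; d'=(-60−1·87/11)/(64/11)=-747/64
back: M3=-747/64
back: M2=87/11−2/11·-747/64=321/32
back: M1=3/4−1/4·321/32=-225/128
M: M0=0, M1=-225/128, M2=321/32, M3=-747/64, M4=0
seg 0: a=-1, c=M0/2=0, d=(M1−M0)/(6·2)=-75/512, b=Δ0−h0·(2M0+M1)/6=-117/128
seg 1: a=-4, c=M1/2=-225/256, d=(M2−M1)/(6·2)=503/512, b=Δ1−h1·(2M1+M2)/6=-171/64
seg 2: a=-5, c=M2/2=321/64, d=(M3−M2)/(6·1)=-463/128, b=Δ2−h2·(2M2+M3)/6=717/128
seg 3: a=2, c=M3/2=-747/128, d=(M4−M3)/(6·2)=249/256, b=Δ3−h3·(2M3+M4)/6=153/32
t_q=1/2 → seg 0, τ=1/2; S=-1+-117/128·τ+0·τ²+-75/512·τ³=-6043/4096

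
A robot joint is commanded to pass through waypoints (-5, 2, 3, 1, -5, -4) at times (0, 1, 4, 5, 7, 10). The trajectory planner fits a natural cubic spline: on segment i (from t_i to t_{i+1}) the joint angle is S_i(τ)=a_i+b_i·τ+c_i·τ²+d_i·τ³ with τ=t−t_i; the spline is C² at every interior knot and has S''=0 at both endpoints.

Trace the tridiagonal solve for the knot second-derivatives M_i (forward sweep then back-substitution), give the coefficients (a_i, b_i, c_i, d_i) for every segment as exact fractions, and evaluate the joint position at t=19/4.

Δ: Δ0=7, Δ1=1/3, Δ2=-2, Δ3=-3, Δ4=1/3
row 1: diag=8, rhs=-40; c'=3/8, d'=-5
row 2: denom=8−3·3/8=55/8; d'=(-14−3·-5)/(55/8)=8/55
row 3: denom=6−1·8/55=322/55; d'=(-6−1·8/55)/(322/55)=-169/161
row 4: denom=10−2·55/161=1500/161; d'=(20−2·-169/161)/(1500/161)=593/250
back: M4=593/250
back: M3=-169/161−55/161·593/250=-93/50
back: M2=8/55−8/55·-93/50=52/125
back: M1=-5−3/8·52/125=-1289/250
M: M0=0, M1=-1289/250, M2=52/125, M3=-93/50, M4=593/250, M5=0
seg 0: a=-5, c=M0/2=0, d=(M1−M0)/(6·1)=-1289/1500, b=Δ0−h0·(2M0+M1)/6=11789/1500
seg 1: a=2, c=M1/2=-1289/500, d=(M2−M1)/(6·3)=1393/4500, b=Δ1−h1·(2M1+M2)/6=3961/750
seg 2: a=3, c=M2/2=26/125, d=(M3−M2)/(6·1)=-569/1500, b=Δ2−h2·(2M2+M3)/6=-2743/1500
seg 3: a=1, c=M3/2=-93/100, d=(M4−M3)/(6·2)=529/1500, b=Δ3−h3·(2M3+M4)/6=-1913/750
seg 4: a=-5, c=M4/2=593/500, d=(M5−M4)/(6·3)=-593/4500, b=Δ4−h4·(2M4+M5)/6=-1529/750
t_q=19/4 → seg 2, τ=3/4; S=3+-2743/1500·τ+26/125·τ²+-569/1500·τ³=10147/6400

  seg 0: a=-5 b=11789/1500 c=0 d=-1289/1500
  seg 1: a=2 b=3961/750 c=-1289/500 d=1393/4500
  seg 2: a=3 b=-2743/1500 c=26/125 d=-569/1500
  seg 3: a=1 b=-1913/750 c=-93/100 d=529/1500
  seg 4: a=-5 b=-1529/750 c=593/500 d=-593/4500
S(19/4) = 10147/6400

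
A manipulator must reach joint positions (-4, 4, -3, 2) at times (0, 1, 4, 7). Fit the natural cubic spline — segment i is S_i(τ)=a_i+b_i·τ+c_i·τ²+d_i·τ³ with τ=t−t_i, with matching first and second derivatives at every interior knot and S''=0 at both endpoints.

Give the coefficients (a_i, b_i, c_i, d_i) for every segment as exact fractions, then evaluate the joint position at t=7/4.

Δ: Δ0=8, Δ1=-7/3, Δ2=5/3
row 1: diag=8, rhs=-62; c'=3/8, d'=-31/4
row 2: denom=12−3·3/8=87/8; d'=(24−3·-31/4)/(87/8)=126/29
back: M2=126/29
back: M1=-31/4−3/8·126/29=-272/29
M: M0=0, M1=-272/29, M2=126/29, M3=0
seg 0: a=-4, c=M0/2=0, d=(M1−M0)/(6·1)=-136/87, b=Δ0−h0·(2M0+M1)/6=832/87
seg 1: a=4, c=M1/2=-136/29, d=(M2−M1)/(6·3)=199/261, b=Δ1−h1·(2M1+M2)/6=424/87
seg 2: a=-3, c=M2/2=63/29, d=(M3−M2)/(6·3)=-7/29, b=Δ2−h2·(2M2+M3)/6=-233/87
t_q=7/4 → seg 1, τ=3/4; S=4+424/87·τ+-136/29·τ²+199/261·τ³=9909/1856

  seg 0: a=-4 b=832/87 c=0 d=-136/87
  seg 1: a=4 b=424/87 c=-136/29 d=199/261
  seg 2: a=-3 b=-233/87 c=63/29 d=-7/29
S(7/4) = 9909/1856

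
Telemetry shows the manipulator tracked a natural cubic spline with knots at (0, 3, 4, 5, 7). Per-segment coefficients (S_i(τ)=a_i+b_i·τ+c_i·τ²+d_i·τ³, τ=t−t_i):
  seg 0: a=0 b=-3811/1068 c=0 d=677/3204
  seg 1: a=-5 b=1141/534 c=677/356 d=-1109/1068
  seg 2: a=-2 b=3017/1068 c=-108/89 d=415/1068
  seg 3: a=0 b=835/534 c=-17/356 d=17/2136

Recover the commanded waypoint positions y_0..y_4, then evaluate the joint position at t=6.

y_0 = S_0(0) = a_0 = 0
y_1 = S_1(0) = a_1 = -5
y_2 = S_2(0) = a_2 = -2
y_3 = S_3(0) = a_3 = 0
y_4 = S_3(2) = 3
t_q=6 is in segment 3 (τ=1); S_3(τ)=1085/712

y_0=0 y_1=-5 y_2=-2 y_3=0 y_4=3
S(6) = 1085/712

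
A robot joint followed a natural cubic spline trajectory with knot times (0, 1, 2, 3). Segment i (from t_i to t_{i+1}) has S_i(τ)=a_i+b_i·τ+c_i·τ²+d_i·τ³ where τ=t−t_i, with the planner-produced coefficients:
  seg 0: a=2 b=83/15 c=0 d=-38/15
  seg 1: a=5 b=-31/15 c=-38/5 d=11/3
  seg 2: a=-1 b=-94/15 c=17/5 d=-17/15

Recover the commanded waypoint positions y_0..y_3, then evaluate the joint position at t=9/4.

y_0 = S_0(0) = a_0 = 2
y_1 = S_1(0) = a_1 = 5
y_2 = S_2(0) = a_2 = -1
y_3 = S_2(1) = -5
t_q=9/4 is in segment 2 (τ=1/4); S_2(τ)=-759/320

y_0=2 y_1=5 y_2=-1 y_3=-5
S(9/4) = -759/320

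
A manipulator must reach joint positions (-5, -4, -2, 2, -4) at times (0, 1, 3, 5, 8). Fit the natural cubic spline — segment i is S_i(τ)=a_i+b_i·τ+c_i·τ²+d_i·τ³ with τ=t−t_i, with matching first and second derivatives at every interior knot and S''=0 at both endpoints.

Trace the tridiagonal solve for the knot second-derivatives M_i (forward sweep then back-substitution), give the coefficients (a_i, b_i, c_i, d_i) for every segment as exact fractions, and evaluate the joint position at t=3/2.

  seg 0: a=-5 b=113/104 c=0 d=-9/104
  seg 1: a=-4 b=43/52 c=-27/104 d=9/52
  seg 2: a=-2 b=97/52 c=81/104 d=-37/104
  seg 3: a=2 b=37/52 c=-141/104 d=47/312
S(3/2) = -755/208

Δ: Δ0=1, Δ1=1, Δ2=2, Δ3=-2
row 1: diag=6, rhs=0; c'=1/3, d'=0
row 2: denom=8−2·1/3=22/3; d'=(6−2·0)/(22/3)=9/11
row 3: denom=10−2·3/11=104/11; d'=(-24−2·9/11)/(104/11)=-141/52
back: M3=-141/52
back: M2=9/11−3/11·-141/52=81/52
back: M1=0−1/3·81/52=-27/52
M: M0=0, M1=-27/52, M2=81/52, M3=-141/52, M4=0
seg 0: a=-5, c=M0/2=0, d=(M1−M0)/(6·1)=-9/104, b=Δ0−h0·(2M0+M1)/6=113/104
seg 1: a=-4, c=M1/2=-27/104, d=(M2−M1)/(6·2)=9/52, b=Δ1−h1·(2M1+M2)/6=43/52
seg 2: a=-2, c=M2/2=81/104, d=(M3−M2)/(6·2)=-37/104, b=Δ2−h2·(2M2+M3)/6=97/52
seg 3: a=2, c=M3/2=-141/104, d=(M4−M3)/(6·3)=47/312, b=Δ3−h3·(2M3+M4)/6=37/52
t_q=3/2 → seg 1, τ=1/2; S=-4+43/52·τ+-27/104·τ²+9/52·τ³=-755/208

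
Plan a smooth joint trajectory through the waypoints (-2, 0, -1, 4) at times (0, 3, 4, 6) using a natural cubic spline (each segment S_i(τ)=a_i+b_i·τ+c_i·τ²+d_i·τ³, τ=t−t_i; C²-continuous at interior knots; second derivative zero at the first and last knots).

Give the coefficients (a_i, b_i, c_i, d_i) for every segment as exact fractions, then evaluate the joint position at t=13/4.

Δ: Δ0=2/3, Δ1=-1, Δ2=5/2
row 1: diag=8, rhs=-10; c'=1/8, d'=-5/4
row 2: denom=6−1·1/8=47/8; d'=(21−1·-5/4)/(47/8)=178/47
back: M2=178/47
back: M1=-5/4−1/8·178/47=-81/47
M: M0=0, M1=-81/47, M2=178/47, M3=0
seg 0: a=-2, c=M0/2=0, d=(M1−M0)/(6·3)=-9/94, b=Δ0−h0·(2M0+M1)/6=431/282
seg 1: a=0, c=M1/2=-81/94, d=(M2−M1)/(6·1)=259/282, b=Δ1−h1·(2M1+M2)/6=-149/141
seg 2: a=-1, c=M2/2=89/47, d=(M3−M2)/(6·2)=-89/282, b=Δ2−h2·(2M2+M3)/6=-7/282
t_q=13/4 → seg 1, τ=1/4; S=0+-149/141·τ+-81/94·τ²+259/282·τ³=-1827/6016

  seg 0: a=-2 b=431/282 c=0 d=-9/94
  seg 1: a=0 b=-149/141 c=-81/94 d=259/282
  seg 2: a=-1 b=-7/282 c=89/47 d=-89/282
S(13/4) = -1827/6016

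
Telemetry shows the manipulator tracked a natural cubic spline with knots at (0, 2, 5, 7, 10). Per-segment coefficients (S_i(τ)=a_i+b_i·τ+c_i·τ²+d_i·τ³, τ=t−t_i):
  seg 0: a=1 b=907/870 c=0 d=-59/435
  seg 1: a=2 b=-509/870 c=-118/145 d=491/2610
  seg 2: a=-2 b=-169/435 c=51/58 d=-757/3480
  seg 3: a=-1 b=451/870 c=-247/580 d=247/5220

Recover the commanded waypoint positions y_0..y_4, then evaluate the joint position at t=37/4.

y_0=1 y_1=2 y_2=-2 y_3=-1 y_4=-2
S(37/4) = -10769/7424

y_0 = S_0(0) = a_0 = 1
y_1 = S_1(0) = a_1 = 2
y_2 = S_2(0) = a_2 = -2
y_3 = S_3(0) = a_3 = -1
y_4 = S_3(3) = -2
t_q=37/4 is in segment 3 (τ=9/4); S_3(τ)=-10769/7424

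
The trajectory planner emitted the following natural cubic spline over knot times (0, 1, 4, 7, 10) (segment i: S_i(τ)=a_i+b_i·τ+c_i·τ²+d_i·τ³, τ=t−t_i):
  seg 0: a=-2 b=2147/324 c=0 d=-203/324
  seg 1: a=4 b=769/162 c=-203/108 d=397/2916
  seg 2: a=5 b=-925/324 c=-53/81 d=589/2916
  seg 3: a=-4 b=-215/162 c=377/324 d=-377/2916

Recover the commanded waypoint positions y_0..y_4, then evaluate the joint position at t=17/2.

y_0=-2 y_1=4 y_2=5 y_3=-4 y_4=-1
S(17/2) = -1097/288

y_0 = S_0(0) = a_0 = -2
y_1 = S_1(0) = a_1 = 4
y_2 = S_2(0) = a_2 = 5
y_3 = S_3(0) = a_3 = -4
y_4 = S_3(3) = -1
t_q=17/2 is in segment 3 (τ=3/2); S_3(τ)=-1097/288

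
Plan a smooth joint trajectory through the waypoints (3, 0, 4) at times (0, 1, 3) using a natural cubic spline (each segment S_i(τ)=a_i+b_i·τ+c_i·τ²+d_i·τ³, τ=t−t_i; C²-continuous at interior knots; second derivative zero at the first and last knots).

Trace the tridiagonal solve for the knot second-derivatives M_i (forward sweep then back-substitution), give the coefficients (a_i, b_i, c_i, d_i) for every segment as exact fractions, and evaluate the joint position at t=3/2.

  seg 0: a=3 b=-23/6 c=0 d=5/6
  seg 1: a=0 b=-4/3 c=5/2 d=-5/12
S(3/2) = -3/32

Δ: Δ0=-3, Δ1=2
row 1: diag=6, rhs=30; c'=1/3, d'=5
back: M1=5
M: M0=0, M1=5, M2=0
seg 0: a=3, c=M0/2=0, d=(M1−M0)/(6·1)=5/6, b=Δ0−h0·(2M0+M1)/6=-23/6
seg 1: a=0, c=M1/2=5/2, d=(M2−M1)/(6·2)=-5/12, b=Δ1−h1·(2M1+M2)/6=-4/3
t_q=3/2 → seg 1, τ=1/2; S=0+-4/3·τ+5/2·τ²+-5/12·τ³=-3/32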